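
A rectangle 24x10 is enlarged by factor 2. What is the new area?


Original dimensions: 24 x 10
Enlargement factor = 2
New width = 24 * 2 = 48
New height = 10 * 2 = 20
New area = 48 * 20 = 960

960


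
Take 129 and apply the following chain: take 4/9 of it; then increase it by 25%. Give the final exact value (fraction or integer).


Start with 129.
Step 1: Take 4/9: 129 * 4/9 = 172/3
Step 2: Increase by 25%: 172/3 * 125/100 = 215/3
Final result = 215/3

215/3


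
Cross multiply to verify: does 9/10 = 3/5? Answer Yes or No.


Cross multiply to check 9/10 = 3/5
Left cross product: 9 * 5 = 45
Right cross product: 10 * 3 = 30
45 != 30
Not equal, so proportions differ => No

No


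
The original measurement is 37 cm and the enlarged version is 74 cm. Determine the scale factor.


Original length = 37 cm
Scaled length = 74 cm
Scale factor = 74 / 37
= 2

2


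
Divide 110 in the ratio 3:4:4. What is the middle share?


Ratio = 3:4:4
Total parts = 3 + 4 + 4 = 11
Value per part = 110 / 11 = 10
First share = 3 * 10 = 30
Middle share = 4 * 10 = 40
Third share = 4 * 10 = 40

40


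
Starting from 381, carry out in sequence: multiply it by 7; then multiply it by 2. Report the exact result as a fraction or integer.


Start with 381.
Step 1: Multiply by 7: 381 * 7 = 2667
Step 2: Multiply by 2: 2667 * 2 = 5334
Final result = 5334

5334


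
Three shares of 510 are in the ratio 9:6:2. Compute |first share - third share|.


Total parts = 9 + 6 + 2 = 17
Value per part = 510 / 17 = 30
Shares: 9*30=270, 6*30=180, 2*30=60
First share = 270, third share = 60
Difference = |270 - 60| = 210

210


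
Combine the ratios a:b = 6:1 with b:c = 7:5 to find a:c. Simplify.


Given a:b = 6:1 and b:c = 7:5
Make b consistent. Multiply first ratio by 7: a:b = 42:7
Multiply second ratio by 1: b:c = 7:5
Now b = 7 in both, so a:b:c = 42:7:5
Therefore a:c = 42:5
Simplify by GCD: a:c = 42:5

42:5


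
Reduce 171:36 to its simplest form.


Find GCD(171, 36)
GCD = 9
Divide both by 9: 171/9 = 19, 36/9 = 4
Simplified ratio = 19:4

19:4


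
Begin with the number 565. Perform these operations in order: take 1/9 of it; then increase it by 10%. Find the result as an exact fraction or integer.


Start with 565.
Step 1: Take 1/9: 565 * 1/9 = 565/9
Step 2: Increase by 10%: 565/9 * 110/100 = 1243/18
Final result = 1243/18

1243/18


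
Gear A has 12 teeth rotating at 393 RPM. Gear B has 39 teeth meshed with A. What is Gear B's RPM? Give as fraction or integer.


Gear ratio: teeth_A * RPM_A = teeth_B * RPM_B
12 * 393 = 39 * RPM_B
4716 = 39 * RPM_B
RPM_B = 4716 / 39
RPM_B = 1572/13

1572/13


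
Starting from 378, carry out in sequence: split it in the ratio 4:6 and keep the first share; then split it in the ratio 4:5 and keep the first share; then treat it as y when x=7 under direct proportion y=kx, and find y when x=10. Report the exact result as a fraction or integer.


Start with 378.
Step 1: Split 4:6, first share = 378 * 4/10 = 756/5
Step 2: Split 4:5, first share = 756/5 * 4/9 = 336/5
Step 3: Direct prop: k = (336/5)/7; new y = k*10 = 336/5*10/7 = 96
Final result = 96

96


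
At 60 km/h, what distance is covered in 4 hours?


Using distance = speed * time
Speed = 60 km/h
Time = 4 hours
Distance = 60 * 4
= 240 km

240


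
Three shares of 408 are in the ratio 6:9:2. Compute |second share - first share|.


Total parts = 6 + 9 + 2 = 17
Value per part = 408 / 17 = 24
Shares: 6*24=144, 9*24=216, 2*24=48
Second share = 216, first share = 144
Difference = |216 - 144| = 72

72


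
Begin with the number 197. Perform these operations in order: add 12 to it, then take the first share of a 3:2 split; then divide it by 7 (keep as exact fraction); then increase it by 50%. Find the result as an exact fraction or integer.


Start with 197.
Step 1: Add 12: 197+12=209; split 3:2 first = 209*3/5 = 627/5
Step 2: Divide by 7: 627/5 / 7 = 627/35
Step 3: Increase by 50%: 627/35 * 150/100 = 1881/70
Final result = 1881/70

1881/70


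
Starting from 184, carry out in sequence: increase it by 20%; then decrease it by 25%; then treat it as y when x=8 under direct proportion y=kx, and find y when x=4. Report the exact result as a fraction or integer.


Start with 184.
Step 1: Increase by 20%: 184 * 120/100 = 1104/5
Step 2: Decrease by 25%: 1104/5 * 75/100 = 828/5
Step 3: Direct prop: k = (828/5)/8; new y = k*4 = 828/5*4/8 = 414/5
Final result = 414/5

414/5


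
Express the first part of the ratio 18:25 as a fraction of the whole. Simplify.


Total parts = 18 + 25 = 43
First part fraction = 18/43
Simplify: 18/43 = 18/43

18/43


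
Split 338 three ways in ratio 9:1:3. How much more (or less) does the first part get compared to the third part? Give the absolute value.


Total parts = 9 + 1 + 3 = 13
Value per part = 338 / 13 = 26
Shares: 9*26=234, 1*26=26, 3*26=78
First share = 234, third share = 78
Difference = |234 - 78| = 156

156


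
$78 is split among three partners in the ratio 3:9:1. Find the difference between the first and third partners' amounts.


Total parts = 3 + 9 + 1 = 13
Value per part = 78 / 13 = 6
Shares: 3*6=18, 9*6=54, 1*6=6
First share = 18, third share = 6
Difference = |18 - 6| = 12

12


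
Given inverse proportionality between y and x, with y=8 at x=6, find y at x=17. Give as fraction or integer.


Inverse proportion: y = k/x
Find k: k = 6 * 8 = 48
Compute y at x=17: y = 48/17
y = 48/17

48/17


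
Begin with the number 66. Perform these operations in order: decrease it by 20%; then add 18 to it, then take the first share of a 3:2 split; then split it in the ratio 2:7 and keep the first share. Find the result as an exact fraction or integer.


Start with 66.
Step 1: Decrease by 20%: 66 * 80/100 = 264/5
Step 2: Add 18: 264/5+18=354/5; split 3:2 first = 354/5*3/5 = 1062/25
Step 3: Split 2:7, first share = 1062/25 * 2/9 = 236/25
Final result = 236/25

236/25


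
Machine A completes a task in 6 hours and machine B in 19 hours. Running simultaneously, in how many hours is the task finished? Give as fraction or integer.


Rate of A = 1/6 job per hour
Rate of B = 1/19 job per hour
Combined rate = 1/6 + 1/19
Find common denominator: (19 + 6)/(6*19) = 25/114
Combined rate = 25/114 job per hour
Time together = 1 / (25/114) = 114/25 hours

114/25


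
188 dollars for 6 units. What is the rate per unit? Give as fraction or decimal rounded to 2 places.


Total dollars = 188
Number of units = 6
Unit rate = 188 / 6
= 31.33 dollars per unit

31.33


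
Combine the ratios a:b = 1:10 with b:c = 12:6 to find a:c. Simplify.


Given a:b = 1:10 and b:c = 12:6
Make b consistent. Multiply first ratio by 12: a:b = 12:120
Multiply second ratio by 10: b:c = 120:60
Now b = 120 in both, so a:b:c = 12:120:60
Therefore a:c = 12:60
Simplify by GCD: a:c = 1:5

1:5


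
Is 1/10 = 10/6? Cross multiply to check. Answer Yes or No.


Cross multiply to check 1/10 = 10/6
Left cross product: 1 * 6 = 6
Right cross product: 10 * 10 = 100
6 != 100
Not equal, so proportions differ => No

No


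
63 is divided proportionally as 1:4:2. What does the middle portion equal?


Ratio = 1:4:2
Total parts = 1 + 4 + 2 = 7
Value per part = 63 / 7 = 9
First share = 1 * 9 = 9
Middle share = 4 * 9 = 36
Third share = 2 * 9 = 18

36


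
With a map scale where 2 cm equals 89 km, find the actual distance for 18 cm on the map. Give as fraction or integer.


Map scale: 2 cm = 89 km
Measured distance on map = 18 cm
Set up proportion: 18 * 89 / 2
= 1602 / 2
= 801 km

801


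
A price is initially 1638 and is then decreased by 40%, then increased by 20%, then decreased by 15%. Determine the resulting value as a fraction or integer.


Start: 1638
Step 1: decrease by 40% => multiply by 60/100
  1638 * 60/100 = 4914/5
Step 2: increase by 20% => multiply by 120/100
  4914/5 * 120/100 = 29484/25
Step 3: decrease by 15% => multiply by 85/100
  29484/25 * 85/100 = 125307/125
Final value = 125307/125

125307/125


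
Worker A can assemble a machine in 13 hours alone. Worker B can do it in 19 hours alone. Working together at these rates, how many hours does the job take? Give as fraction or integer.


Rate of A = 1/13 job per hour
Rate of B = 1/19 job per hour
Combined rate = 1/13 + 1/19
Find common denominator: (19 + 13)/(13*19) = 32/247
Combined rate = 32/247 job per hour
Time together = 1 / (32/247) = 247/32 hours

247/32


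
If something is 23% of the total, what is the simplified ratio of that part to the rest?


Part = 23%, Remainder = 77%
Ratio = 23:77
GCD(23, 77) = 1
Simplify: 23:77 = 23:77

23:77


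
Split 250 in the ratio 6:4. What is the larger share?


Total parts = 6 + 4 = 10
Value per part = 250 / 10 = 25
First share = 6 * 25 = 150
Second share = 4 * 25 = 100
Larger share = 150

150


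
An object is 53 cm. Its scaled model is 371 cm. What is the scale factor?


Original length = 53 cm
Scaled length = 371 cm
Scale factor = 371 / 53
= 7

7


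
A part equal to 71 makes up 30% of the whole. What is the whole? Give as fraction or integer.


Given: 71 is 30% of the whole
Set up: 71 = 30/100 * whole
whole = 71 * 100 / 30
whole = 7100 / 30
whole = 710/3

710/3


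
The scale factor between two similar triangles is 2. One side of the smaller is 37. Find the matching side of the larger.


Similar triangles have proportional sides
Scale factor = 2
Smaller side = 37
Corresponding larger side = 37 * 2
= 74

74


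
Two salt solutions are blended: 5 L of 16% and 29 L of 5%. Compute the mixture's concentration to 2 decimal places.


Solute in mixture 1 = 16% of 5 L = 5*16/100 = 4/5 L
Solute in mixture 2 = 5% of 29 L = 29*5/100 = 29/20 L
Total solute = 4/5 + 29/20 = 9/4 L
Total volume = 5 + 29 = 34 L
Final concentration = 9/4/34 * 100 = 6.62%

6.62


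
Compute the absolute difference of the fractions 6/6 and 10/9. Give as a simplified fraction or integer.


Simplify: 6/6 = 1 and 10/9 = 10/9
Find common denominator: LCD = 9
Convert: 9/9 and 10/9
Difference = |9 - 10|/9 = 1/9
Simplified = 1/9

1/9


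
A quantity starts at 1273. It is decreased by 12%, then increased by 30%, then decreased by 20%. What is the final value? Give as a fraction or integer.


Start: 1273
Step 1: decrease by 12% => multiply by 88/100
  1273 * 88/100 = 28006/25
Step 2: increase by 30% => multiply by 130/100
  28006/25 * 130/100 = 182039/125
Step 3: decrease by 20% => multiply by 80/100
  182039/125 * 80/100 = 728156/625
Final value = 728156/625

728156/625


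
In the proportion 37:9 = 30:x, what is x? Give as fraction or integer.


Setting up: 37/9 = 30/x
Cross multiply: 37 * x = 9 * 30
37x = 270
x = 270/37
x = 270/37

270/37


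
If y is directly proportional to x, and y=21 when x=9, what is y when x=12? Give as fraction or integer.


Direct proportion: y = kx
Find k: k = 21/9 = 7/3
Compute y at x=12: y = 7/3 * 12
y = 28

28


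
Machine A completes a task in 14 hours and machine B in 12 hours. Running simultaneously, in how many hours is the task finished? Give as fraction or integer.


Rate of A = 1/14 job per hour
Rate of B = 1/12 job per hour
Combined rate = 1/14 + 1/12
Find common denominator: (12 + 14)/(14*12) = 26/168
Combined rate = 13/84 job per hour
Time together = 1 / (13/84) = 84/13 hours

84/13


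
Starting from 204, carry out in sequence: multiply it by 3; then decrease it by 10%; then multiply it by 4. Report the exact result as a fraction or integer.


Start with 204.
Step 1: Multiply by 3: 204 * 3 = 612
Step 2: Decrease by 10%: 612 * 90/100 = 2754/5
Step 3: Multiply by 4: 2754/5 * 4 = 11016/5
Final result = 11016/5

11016/5


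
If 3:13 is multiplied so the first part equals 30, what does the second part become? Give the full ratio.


Original ratio: 3:13
First term target: 30
Scale factor = 30 / 3 = 10
Multiply second term: 13 * 10 = 130
Equivalent ratio = 30:130

30:130


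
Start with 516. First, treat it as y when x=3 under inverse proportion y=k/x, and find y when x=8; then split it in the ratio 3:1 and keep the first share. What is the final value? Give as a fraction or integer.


Start with 516.
Step 1: Inverse prop: k = (516)*3; new y = k/8 = 516*3/8 = 387/2
Step 2: Split 3:1, first share = 387/2 * 3/4 = 1161/8
Final result = 1161/8

1161/8


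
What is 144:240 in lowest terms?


Find GCD(144, 240)
GCD = 48
Divide both by 48: 144/48 = 3, 240/48 = 5
Simplified ratio = 3:5

3:5


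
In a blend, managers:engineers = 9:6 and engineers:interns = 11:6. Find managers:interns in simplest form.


Given a:b = 9:6 and b:c = 11:6
Make b consistent. Multiply first ratio by 11: a:b = 99:66
Multiply second ratio by 6: b:c = 66:36
Now b = 66 in both, so a:b:c = 99:66:36
Therefore a:c = 99:36
Simplify by GCD: a:c = 11:4

11:4


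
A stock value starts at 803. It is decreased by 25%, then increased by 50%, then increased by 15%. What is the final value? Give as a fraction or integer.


Start: 803
Step 1: decrease by 25% => multiply by 75/100
  803 * 75/100 = 2409/4
Step 2: increase by 50% => multiply by 150/100
  2409/4 * 150/100 = 7227/8
Step 3: increase by 15% => multiply by 115/100
  7227/8 * 115/100 = 166221/160
Final value = 166221/160

166221/160


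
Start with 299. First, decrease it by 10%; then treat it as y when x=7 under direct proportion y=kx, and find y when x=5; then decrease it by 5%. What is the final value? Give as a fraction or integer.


Start with 299.
Step 1: Decrease by 10%: 299 * 90/100 = 2691/10
Step 2: Direct prop: k = (2691/10)/7; new y = k*5 = 2691/10*5/7 = 2691/14
Step 3: Decrease by 5%: 2691/14 * 95/100 = 51129/280
Final result = 51129/280

51129/280


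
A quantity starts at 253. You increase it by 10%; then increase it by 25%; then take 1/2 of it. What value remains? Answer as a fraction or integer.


Start with 253.
Step 1: Increase by 10%: 253 * 110/100 = 2783/10
Step 2: Increase by 25%: 2783/10 * 125/100 = 2783/8
Step 3: Take 1/2: 2783/8 * 1/2 = 2783/16
Final result = 2783/16

2783/16


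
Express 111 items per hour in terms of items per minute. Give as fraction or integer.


Converting from per hour to per minute
Rate = 111 items per hour
Divide by 60: 111/60
= 37/20 items per minute

37/20


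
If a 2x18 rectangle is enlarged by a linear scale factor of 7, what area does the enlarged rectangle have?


Original dimensions: 2 x 18
Enlargement factor = 7
New width = 2 * 7 = 14
New height = 18 * 7 = 126
New area = 14 * 126 = 1764

1764


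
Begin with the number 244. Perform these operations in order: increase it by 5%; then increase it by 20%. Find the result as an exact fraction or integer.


Start with 244.
Step 1: Increase by 5%: 244 * 105/100 = 1281/5
Step 2: Increase by 20%: 1281/5 * 120/100 = 7686/25
Final result = 7686/25

7686/25


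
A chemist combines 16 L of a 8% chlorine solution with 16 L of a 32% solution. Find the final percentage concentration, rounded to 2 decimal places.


Solute in mixture 1 = 8% of 16 L = 16*8/100 = 32/25 L
Solute in mixture 2 = 32% of 16 L = 16*32/100 = 128/25 L
Total solute = 32/25 + 128/25 = 32/5 L
Total volume = 16 + 16 = 32 L
Final concentration = 32/5/32 * 100 = 20.00%

20.00


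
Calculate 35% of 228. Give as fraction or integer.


Compute 35% of 228
Convert percentage: 35% = 35/100
Multiply: 228 * 35/100
= 7980/100
= 399/5

399/5


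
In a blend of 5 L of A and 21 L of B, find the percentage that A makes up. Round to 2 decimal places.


Volume of A = 5 L
Volume of B = 21 L
Total volume = 5 + 21 = 26 L
Percentage of A = (5/26) * 100
= 19.23%

19.23


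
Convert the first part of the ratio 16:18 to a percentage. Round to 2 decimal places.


Total parts = 16 + 18 = 34
First part fraction = 16/34
Percentage = (16/34) * 100
= 0.470588 * 100
= 47.06%

47.06


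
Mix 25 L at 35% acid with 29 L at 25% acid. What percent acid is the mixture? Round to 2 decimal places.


Solute in mixture 1 = 35% of 25 L = 25*35/100 = 35/4 L
Solute in mixture 2 = 25% of 29 L = 29*25/100 = 29/4 L
Total solute = 35/4 + 29/4 = 16 L
Total volume = 25 + 29 = 54 L
Final concentration = 16/54 * 100 = 29.63%

29.63


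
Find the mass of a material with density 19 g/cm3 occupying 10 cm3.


Using mass = density * volume
Density = 19 g/cm3
Volume = 10 cm3
Mass = 19 * 10
= 190 g

190


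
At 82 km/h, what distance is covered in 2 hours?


Using distance = speed * time
Speed = 82 km/h
Time = 2 hours
Distance = 82 * 2
= 164 km

164


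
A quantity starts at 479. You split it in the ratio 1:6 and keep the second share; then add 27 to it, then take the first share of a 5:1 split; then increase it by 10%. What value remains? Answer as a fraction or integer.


Start with 479.
Step 1: Split 1:6, second share = 479 * 6/7 = 2874/7
Step 2: Add 27: 2874/7+27=3063/7; split 5:1 first = 3063/7*5/6 = 5105/14
Step 3: Increase by 10%: 5105/14 * 110/100 = 11231/28
Final result = 11231/28

11231/28


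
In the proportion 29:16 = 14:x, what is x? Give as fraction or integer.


Setting up: 29/16 = 14/x
Cross multiply: 29 * x = 16 * 14
29x = 224
x = 224/29
x = 224/29

224/29


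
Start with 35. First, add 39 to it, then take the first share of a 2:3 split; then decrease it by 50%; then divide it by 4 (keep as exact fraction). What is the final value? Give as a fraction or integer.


Start with 35.
Step 1: Add 39: 35+39=74; split 2:3 first = 74*2/5 = 148/5
Step 2: Decrease by 50%: 148/5 * 50/100 = 74/5
Step 3: Divide by 4: 74/5 / 4 = 37/10
Final result = 37/10

37/10


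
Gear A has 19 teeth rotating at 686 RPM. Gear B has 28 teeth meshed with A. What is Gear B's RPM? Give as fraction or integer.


Gear ratio: teeth_A * RPM_A = teeth_B * RPM_B
19 * 686 = 28 * RPM_B
13034 = 28 * RPM_B
RPM_B = 13034 / 28
RPM_B = 931/2

931/2


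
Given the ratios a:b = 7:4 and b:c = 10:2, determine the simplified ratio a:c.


Given a:b = 7:4 and b:c = 10:2
Make b consistent. Multiply first ratio by 10: a:b = 70:40
Multiply second ratio by 4: b:c = 40:8
Now b = 40 in both, so a:b:c = 70:40:8
Therefore a:c = 70:8
Simplify by GCD: a:c = 35:4

35:4


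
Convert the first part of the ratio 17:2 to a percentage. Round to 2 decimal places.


Total parts = 17 + 2 = 19
First part fraction = 17/19
Percentage = (17/19) * 100
= 0.894737 * 100
= 89.47%

89.47


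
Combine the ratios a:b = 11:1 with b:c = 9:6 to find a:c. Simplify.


Given a:b = 11:1 and b:c = 9:6
Make b consistent. Multiply first ratio by 9: a:b = 99:9
Multiply second ratio by 1: b:c = 9:6
Now b = 9 in both, so a:b:c = 99:9:6
Therefore a:c = 99:6
Simplify by GCD: a:c = 33:2

33:2


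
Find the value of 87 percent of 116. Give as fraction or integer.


Compute 87% of 116
Convert percentage: 87% = 87/100
Multiply: 116 * 87/100
= 10092/100
= 2523/25

2523/25


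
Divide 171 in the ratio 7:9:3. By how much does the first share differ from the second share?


Total parts = 7 + 9 + 3 = 19
Value per part = 171 / 19 = 9
Shares: 7*9=63, 9*9=81, 3*9=27
First share = 63, second share = 81
Difference = |63 - 81| = 18

18


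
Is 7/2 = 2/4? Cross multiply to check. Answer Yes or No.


Cross multiply to check 7/2 = 2/4
Left cross product: 7 * 4 = 28
Right cross product: 2 * 2 = 4
28 != 4
Not equal, so proportions differ => No

No


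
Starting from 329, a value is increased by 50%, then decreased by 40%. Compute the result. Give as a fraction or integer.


Start: 329
Step 1: increase by 50% => multiply by 150/100
  329 * 150/100 = 987/2
Step 2: decrease by 40% => multiply by 60/100
  987/2 * 60/100 = 2961/10
Final value = 2961/10

2961/10


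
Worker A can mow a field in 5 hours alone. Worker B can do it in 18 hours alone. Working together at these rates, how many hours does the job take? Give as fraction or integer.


Rate of A = 1/5 job per hour
Rate of B = 1/18 job per hour
Combined rate = 1/5 + 1/18
Find common denominator: (18 + 5)/(5*18) = 23/90
Combined rate = 23/90 job per hour
Time together = 1 / (23/90) = 90/23 hours

90/23


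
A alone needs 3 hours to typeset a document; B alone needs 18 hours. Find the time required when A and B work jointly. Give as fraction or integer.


Rate of A = 1/3 job per hour
Rate of B = 1/18 job per hour
Combined rate = 1/3 + 1/18
Find common denominator: (18 + 3)/(3*18) = 21/54
Combined rate = 7/18 job per hour
Time together = 1 / (7/18) = 18/7 hours

18/7


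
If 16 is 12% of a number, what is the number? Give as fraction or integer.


Given: 16 is 12% of the whole
Set up: 16 = 12/100 * whole
whole = 16 * 100 / 12
whole = 1600 / 12
whole = 400/3

400/3


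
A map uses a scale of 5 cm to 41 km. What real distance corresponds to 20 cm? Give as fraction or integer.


Map scale: 5 cm = 41 km
Measured distance on map = 20 cm
Set up proportion: 20 * 41 / 5
= 820 / 5
= 164 km

164


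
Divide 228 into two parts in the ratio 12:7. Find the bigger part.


Total parts = 12 + 7 = 19
Value per part = 228 / 19 = 12
First share = 12 * 12 = 144
Second share = 7 * 12 = 84
Larger share = 144

144


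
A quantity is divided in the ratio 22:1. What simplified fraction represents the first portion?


Total parts = 22 + 1 = 23
First part fraction = 22/23
Simplify: 22/23 = 22/23

22/23


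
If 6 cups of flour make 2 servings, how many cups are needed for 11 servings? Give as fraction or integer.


Original: 6 cups for 2 servings
Target servings = 11
Scaling factor = 11/2
New amount = 6 * 11/2
= 66/2
= 33 cups

33


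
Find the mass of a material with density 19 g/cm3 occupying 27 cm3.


Using mass = density * volume
Density = 19 g/cm3
Volume = 27 cm3
Mass = 19 * 27
= 513 g

513


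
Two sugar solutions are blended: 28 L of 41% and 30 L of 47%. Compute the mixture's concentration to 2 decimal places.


Solute in mixture 1 = 41% of 28 L = 28*41/100 = 287/25 L
Solute in mixture 2 = 47% of 30 L = 30*47/100 = 141/10 L
Total solute = 287/25 + 141/10 = 1279/50 L
Total volume = 28 + 30 = 58 L
Final concentration = 1279/50/58 * 100 = 44.10%

44.10


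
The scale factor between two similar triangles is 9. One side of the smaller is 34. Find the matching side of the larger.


Similar triangles have proportional sides
Scale factor = 9
Smaller side = 34
Corresponding larger side = 34 * 9
= 306

306


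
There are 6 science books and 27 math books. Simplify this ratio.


Find GCD(6, 27)
GCD = 3
Divide both by 3: 6/3 = 2, 27/3 = 9
Simplified ratio = 2:9

2:9


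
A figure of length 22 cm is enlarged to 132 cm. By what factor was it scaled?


Original length = 22 cm
Scaled length = 132 cm
Scale factor = 132 / 22
= 6

6


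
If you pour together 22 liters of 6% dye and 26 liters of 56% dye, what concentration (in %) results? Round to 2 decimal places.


Solute in mixture 1 = 6% of 22 L = 22*6/100 = 33/25 L
Solute in mixture 2 = 56% of 26 L = 26*56/100 = 364/25 L
Total solute = 33/25 + 364/25 = 397/25 L
Total volume = 22 + 26 = 48 L
Final concentration = 397/25/48 * 100 = 33.08%

33.08


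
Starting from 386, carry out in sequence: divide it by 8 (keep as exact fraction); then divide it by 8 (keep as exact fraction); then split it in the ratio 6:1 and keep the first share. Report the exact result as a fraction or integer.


Start with 386.
Step 1: Divide by 8: 386 / 8 = 193/4
Step 2: Divide by 8: 193/4 / 8 = 193/32
Step 3: Split 6:1, first share = 193/32 * 6/7 = 579/112
Final result = 579/112

579/112


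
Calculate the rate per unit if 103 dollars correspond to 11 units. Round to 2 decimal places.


Total dollars = 103
Number of units = 11
Unit rate = 103 / 11
= 9.36 dollars per unit

9.36


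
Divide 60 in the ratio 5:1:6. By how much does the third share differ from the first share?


Total parts = 5 + 1 + 6 = 12
Value per part = 60 / 12 = 5
Shares: 5*5=25, 1*5=5, 6*5=30
Third share = 30, first share = 25
Difference = |30 - 25| = 5

5


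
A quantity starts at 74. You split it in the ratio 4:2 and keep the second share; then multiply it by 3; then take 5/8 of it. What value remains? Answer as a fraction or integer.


Start with 74.
Step 1: Split 4:2, second share = 74 * 2/6 = 74/3
Step 2: Multiply by 3: 74/3 * 3 = 74
Step 3: Take 5/8: 74 * 5/8 = 185/4
Final result = 185/4

185/4


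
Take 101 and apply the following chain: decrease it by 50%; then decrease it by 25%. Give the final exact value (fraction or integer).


Start with 101.
Step 1: Decrease by 50%: 101 * 50/100 = 101/2
Step 2: Decrease by 25%: 101/2 * 75/100 = 303/8
Final result = 303/8

303/8


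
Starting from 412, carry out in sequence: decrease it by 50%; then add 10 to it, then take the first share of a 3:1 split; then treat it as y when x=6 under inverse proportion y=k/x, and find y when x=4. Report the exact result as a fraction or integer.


Start with 412.
Step 1: Decrease by 50%: 412 * 50/100 = 206
Step 2: Add 10: 206+10=216; split 3:1 first = 216*3/4 = 162
Step 3: Inverse prop: k = (162)*6; new y = k/4 = 162*6/4 = 243
Final result = 243

243


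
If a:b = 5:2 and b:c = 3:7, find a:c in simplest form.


Given a:b = 5:2 and b:c = 3:7
Make b consistent. Multiply first ratio by 3: a:b = 15:6
Multiply second ratio by 2: b:c = 6:14
Now b = 6 in both, so a:b:c = 15:6:14
Therefore a:c = 15:14
Simplify by GCD: a:c = 15:14

15:14


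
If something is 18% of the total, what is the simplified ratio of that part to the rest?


Part = 18%, Remainder = 82%
Ratio = 18:82
GCD(18, 82) = 2
Simplify: 9:41 = 9:41

9:41


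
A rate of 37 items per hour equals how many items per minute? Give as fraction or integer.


Converting from per hour to per minute
Rate = 37 items per hour
Divide by 60: 37/60
= 37/60 items per minute

37/60


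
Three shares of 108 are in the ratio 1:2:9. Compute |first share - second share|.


Total parts = 1 + 2 + 9 = 12
Value per part = 108 / 12 = 9
Shares: 1*9=9, 2*9=18, 9*9=81
First share = 9, second share = 18
Difference = |9 - 18| = 9

9


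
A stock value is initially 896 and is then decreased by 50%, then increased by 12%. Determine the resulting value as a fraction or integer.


Start: 896
Step 1: decrease by 50% => multiply by 50/100
  896 * 50/100 = 448
Step 2: increase by 12% => multiply by 112/100
  448 * 112/100 = 12544/25
Final value = 12544/25

12544/25


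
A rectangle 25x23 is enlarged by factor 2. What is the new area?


Original dimensions: 25 x 23
Enlargement factor = 2
New width = 25 * 2 = 50
New height = 23 * 2 = 46
New area = 50 * 46 = 2300

2300


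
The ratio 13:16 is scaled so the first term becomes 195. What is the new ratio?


Original ratio: 13:16
First term target: 195
Scale factor = 195 / 13 = 15
Multiply second term: 16 * 15 = 240
Equivalent ratio = 195:240

195:240


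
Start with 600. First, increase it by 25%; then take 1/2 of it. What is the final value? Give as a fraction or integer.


Start with 600.
Step 1: Increase by 25%: 600 * 125/100 = 750
Step 2: Take 1/2: 750 * 1/2 = 375
Final result = 375

375


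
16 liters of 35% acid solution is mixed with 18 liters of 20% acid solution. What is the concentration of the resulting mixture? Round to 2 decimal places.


Solute in mixture 1 = 35% of 16 L = 16*35/100 = 28/5 L
Solute in mixture 2 = 20% of 18 L = 18*20/100 = 18/5 L
Total solute = 28/5 + 18/5 = 46/5 L
Total volume = 16 + 18 = 34 L
Final concentration = 46/5/34 * 100 = 27.06%

27.06


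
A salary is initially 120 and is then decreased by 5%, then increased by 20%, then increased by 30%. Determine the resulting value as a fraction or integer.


Start: 120
Step 1: decrease by 5% => multiply by 95/100
  120 * 95/100 = 114
Step 2: increase by 20% => multiply by 120/100
  114 * 120/100 = 684/5
Step 3: increase by 30% => multiply by 130/100
  684/5 * 130/100 = 4446/25
Final value = 4446/25

4446/25


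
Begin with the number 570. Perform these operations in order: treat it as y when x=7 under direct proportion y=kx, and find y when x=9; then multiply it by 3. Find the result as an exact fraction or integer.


Start with 570.
Step 1: Direct prop: k = (570)/7; new y = k*9 = 570*9/7 = 5130/7
Step 2: Multiply by 3: 5130/7 * 3 = 15390/7
Final result = 15390/7

15390/7


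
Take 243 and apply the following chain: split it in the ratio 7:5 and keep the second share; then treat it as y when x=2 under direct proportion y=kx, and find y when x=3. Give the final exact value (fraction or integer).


Start with 243.
Step 1: Split 7:5, second share = 243 * 5/12 = 405/4
Step 2: Direct prop: k = (405/4)/2; new y = k*3 = 405/4*3/2 = 1215/8
Final result = 1215/8

1215/8


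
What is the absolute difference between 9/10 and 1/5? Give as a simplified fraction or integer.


Simplify: 9/10 = 9/10 and 1/5 = 1/5
Find common denominator: LCD = 10
Convert: 9/10 and 2/10
Difference = |9 - 2|/10 = 7/10
Simplified = 7/10

7/10


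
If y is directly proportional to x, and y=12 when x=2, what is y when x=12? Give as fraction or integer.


Direct proportion: y = kx
Find k: k = 12/2 = 6
Compute y at x=12: y = 6 * 12
y = 72

72


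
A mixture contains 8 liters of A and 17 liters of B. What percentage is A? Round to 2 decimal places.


Volume of A = 8 L
Volume of B = 17 L
Total volume = 8 + 17 = 25 L
Percentage of A = (8/25) * 100
= 32.00%

32.00


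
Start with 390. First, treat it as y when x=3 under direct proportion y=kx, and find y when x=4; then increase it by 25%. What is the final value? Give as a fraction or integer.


Start with 390.
Step 1: Direct prop: k = (390)/3; new y = k*4 = 390*4/3 = 520
Step 2: Increase by 25%: 520 * 125/100 = 650
Final result = 650

650


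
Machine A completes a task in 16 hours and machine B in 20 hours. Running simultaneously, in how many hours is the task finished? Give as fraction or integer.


Rate of A = 1/16 job per hour
Rate of B = 1/20 job per hour
Combined rate = 1/16 + 1/20
Find common denominator: (20 + 16)/(16*20) = 36/320
Combined rate = 9/80 job per hour
Time together = 1 / (9/80) = 80/9 hours

80/9


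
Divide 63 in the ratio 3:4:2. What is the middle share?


Ratio = 3:4:2
Total parts = 3 + 4 + 2 = 9
Value per part = 63 / 9 = 7
First share = 3 * 7 = 21
Middle share = 4 * 7 = 28
Third share = 2 * 7 = 14

28


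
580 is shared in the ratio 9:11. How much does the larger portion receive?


Total parts = 9 + 11 = 20
Value per part = 580 / 20 = 29
First share = 9 * 29 = 261
Second share = 11 * 29 = 319
Larger share = 319

319


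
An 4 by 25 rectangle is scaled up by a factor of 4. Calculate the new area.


Original dimensions: 4 x 25
Enlargement factor = 4
New width = 4 * 4 = 16
New height = 25 * 4 = 100
New area = 16 * 100 = 1600

1600


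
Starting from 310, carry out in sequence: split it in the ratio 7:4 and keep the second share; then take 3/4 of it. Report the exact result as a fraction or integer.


Start with 310.
Step 1: Split 7:4, second share = 310 * 4/11 = 1240/11
Step 2: Take 3/4: 1240/11 * 3/4 = 930/11
Final result = 930/11

930/11


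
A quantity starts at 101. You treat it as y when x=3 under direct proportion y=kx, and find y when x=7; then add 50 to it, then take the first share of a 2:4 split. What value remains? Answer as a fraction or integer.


Start with 101.
Step 1: Direct prop: k = (101)/3; new y = k*7 = 101*7/3 = 707/3
Step 2: Add 50: 707/3+50=857/3; split 2:4 first = 857/3*2/6 = 857/9
Final result = 857/9

857/9


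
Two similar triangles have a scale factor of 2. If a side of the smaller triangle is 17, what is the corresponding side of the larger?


Similar triangles have proportional sides
Scale factor = 2
Smaller side = 17
Corresponding larger side = 17 * 2
= 34

34


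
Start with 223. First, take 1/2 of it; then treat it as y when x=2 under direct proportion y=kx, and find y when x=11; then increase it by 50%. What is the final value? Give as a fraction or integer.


Start with 223.
Step 1: Take 1/2: 223 * 1/2 = 223/2
Step 2: Direct prop: k = (223/2)/2; new y = k*11 = 223/2*11/2 = 2453/4
Step 3: Increase by 50%: 2453/4 * 150/100 = 7359/8
Final result = 7359/8

7359/8


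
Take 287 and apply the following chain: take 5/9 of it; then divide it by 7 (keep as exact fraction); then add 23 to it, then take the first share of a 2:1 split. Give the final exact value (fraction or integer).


Start with 287.
Step 1: Take 5/9: 287 * 5/9 = 1435/9
Step 2: Divide by 7: 1435/9 / 7 = 205/9
Step 3: Add 23: 205/9+23=412/9; split 2:1 first = 412/9*2/3 = 824/27
Final result = 824/27

824/27


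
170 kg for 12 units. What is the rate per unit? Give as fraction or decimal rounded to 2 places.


Total kg = 170
Number of units = 12
Unit rate = 170 / 12
= 14.17 kg per unit

14.17


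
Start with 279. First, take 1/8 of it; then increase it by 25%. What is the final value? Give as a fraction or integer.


Start with 279.
Step 1: Take 1/8: 279 * 1/8 = 279/8
Step 2: Increase by 25%: 279/8 * 125/100 = 1395/32
Final result = 1395/32

1395/32


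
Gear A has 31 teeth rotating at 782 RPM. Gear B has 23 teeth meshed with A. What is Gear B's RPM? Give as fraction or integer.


Gear ratio: teeth_A * RPM_A = teeth_B * RPM_B
31 * 782 = 23 * RPM_B
24242 = 23 * RPM_B
RPM_B = 24242 / 23
RPM_B = 1054

1054


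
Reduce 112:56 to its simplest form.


Find GCD(112, 56)
GCD = 56
Divide both by 56: 112/56 = 2, 56/56 = 1
Simplified ratio = 2:1

2:1


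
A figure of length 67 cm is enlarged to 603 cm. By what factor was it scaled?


Original length = 67 cm
Scaled length = 603 cm
Scale factor = 603 / 67
= 9

9


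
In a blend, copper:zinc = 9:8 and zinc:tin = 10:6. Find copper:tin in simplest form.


Given a:b = 9:8 and b:c = 10:6
Make b consistent. Multiply first ratio by 10: a:b = 90:80
Multiply second ratio by 8: b:c = 80:48
Now b = 80 in both, so a:b:c = 90:80:48
Therefore a:c = 90:48
Simplify by GCD: a:c = 15:8

15:8


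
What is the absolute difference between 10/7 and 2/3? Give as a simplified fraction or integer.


Simplify: 10/7 = 10/7 and 2/3 = 2/3
Find common denominator: LCD = 21
Convert: 30/21 and 14/21
Difference = |30 - 14|/21 = 16/21
Simplified = 16/21

16/21


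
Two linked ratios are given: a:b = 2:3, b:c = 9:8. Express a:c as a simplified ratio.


Given a:b = 2:3 and b:c = 9:8
Make b consistent. Multiply first ratio by 9: a:b = 18:27
Multiply second ratio by 3: b:c = 27:24
Now b = 27 in both, so a:b:c = 18:27:24
Therefore a:c = 18:24
Simplify by GCD: a:c = 3:4

3:4


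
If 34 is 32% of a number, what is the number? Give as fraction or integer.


Given: 34 is 32% of the whole
Set up: 34 = 32/100 * whole
whole = 34 * 100 / 32
whole = 3400 / 32
whole = 425/4

425/4


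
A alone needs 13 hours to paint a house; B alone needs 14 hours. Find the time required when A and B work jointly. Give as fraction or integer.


Rate of A = 1/13 job per hour
Rate of B = 1/14 job per hour
Combined rate = 1/13 + 1/14
Find common denominator: (14 + 13)/(13*14) = 27/182
Combined rate = 27/182 job per hour
Time together = 1 / (27/182) = 182/27 hours

182/27


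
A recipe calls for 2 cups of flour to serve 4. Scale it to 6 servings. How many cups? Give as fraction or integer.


Original: 2 cups for 4 servings
Target servings = 6
Scaling factor = 6/4
New amount = 2 * 6/4
= 12/4
= 3 cups

3


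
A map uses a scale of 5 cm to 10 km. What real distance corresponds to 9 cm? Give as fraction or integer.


Map scale: 5 cm = 10 km
Measured distance on map = 9 cm
Set up proportion: 9 * 10 / 5
= 90 / 5
= 18 km

18


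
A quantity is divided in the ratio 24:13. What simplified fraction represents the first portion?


Total parts = 24 + 13 = 37
First part fraction = 24/37
Simplify: 24/37 = 24/37

24/37


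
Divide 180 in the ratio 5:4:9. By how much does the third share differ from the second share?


Total parts = 5 + 4 + 9 = 18
Value per part = 180 / 18 = 10
Shares: 5*10=50, 4*10=40, 9*10=90
Third share = 90, second share = 40
Difference = |90 - 40| = 50

50


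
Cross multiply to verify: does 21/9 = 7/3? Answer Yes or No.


Cross multiply to check 21/9 = 7/3
Left cross product: 21 * 3 = 63
Right cross product: 9 * 7 = 63
63 = 63
Equal, so proportions match => Yes

Yes


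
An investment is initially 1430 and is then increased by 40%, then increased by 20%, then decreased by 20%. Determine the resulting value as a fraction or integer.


Start: 1430
Step 1: increase by 40% => multiply by 140/100
  1430 * 140/100 = 2002
Step 2: increase by 20% => multiply by 120/100
  2002 * 120/100 = 12012/5
Step 3: decrease by 20% => multiply by 80/100
  12012/5 * 80/100 = 48048/25
Final value = 48048/25

48048/25


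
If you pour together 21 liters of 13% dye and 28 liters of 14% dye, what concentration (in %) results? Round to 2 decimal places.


Solute in mixture 1 = 13% of 21 L = 21*13/100 = 273/100 L
Solute in mixture 2 = 14% of 28 L = 28*14/100 = 98/25 L
Total solute = 273/100 + 98/25 = 133/20 L
Total volume = 21 + 28 = 49 L
Final concentration = 133/20/49 * 100 = 13.57%

13.57


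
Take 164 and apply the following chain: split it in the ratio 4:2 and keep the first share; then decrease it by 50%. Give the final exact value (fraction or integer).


Start with 164.
Step 1: Split 4:2, first share = 164 * 4/6 = 328/3
Step 2: Decrease by 50%: 328/3 * 50/100 = 164/3
Final result = 164/3

164/3


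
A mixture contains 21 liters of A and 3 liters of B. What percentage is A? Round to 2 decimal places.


Volume of A = 21 L
Volume of B = 3 L
Total volume = 21 + 3 = 24 L
Percentage of A = (21/24) * 100
= 87.50%

87.50


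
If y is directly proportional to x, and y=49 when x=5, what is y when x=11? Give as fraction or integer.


Direct proportion: y = kx
Find k: k = 49/5 = 49/5
Compute y at x=11: y = 49/5 * 11
y = 539/5

539/5


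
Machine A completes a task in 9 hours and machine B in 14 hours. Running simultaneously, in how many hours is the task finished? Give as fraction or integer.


Rate of A = 1/9 job per hour
Rate of B = 1/14 job per hour
Combined rate = 1/9 + 1/14
Find common denominator: (14 + 9)/(9*14) = 23/126
Combined rate = 23/126 job per hour
Time together = 1 / (23/126) = 126/23 hours

126/23


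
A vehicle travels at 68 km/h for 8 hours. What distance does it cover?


Using distance = speed * time
Speed = 68 km/h
Time = 8 hours
Distance = 68 * 8
= 544 km

544


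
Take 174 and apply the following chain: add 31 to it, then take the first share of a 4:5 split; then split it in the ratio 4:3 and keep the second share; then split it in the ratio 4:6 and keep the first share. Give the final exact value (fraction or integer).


Start with 174.
Step 1: Add 31: 174+31=205; split 4:5 first = 205*4/9 = 820/9
Step 2: Split 4:3, second share = 820/9 * 3/7 = 820/21
Step 3: Split 4:6, first share = 820/21 * 4/10 = 328/21
Final result = 328/21

328/21


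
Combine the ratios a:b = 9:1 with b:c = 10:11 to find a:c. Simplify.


Given a:b = 9:1 and b:c = 10:11
Make b consistent. Multiply first ratio by 10: a:b = 90:10
Multiply second ratio by 1: b:c = 10:11
Now b = 10 in both, so a:b:c = 90:10:11
Therefore a:c = 90:11
Simplify by GCD: a:c = 90:11

90:11


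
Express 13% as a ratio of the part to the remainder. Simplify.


Part = 13%, Remainder = 87%
Ratio = 13:87
GCD(13, 87) = 1
Simplify: 13:87 = 13:87

13:87


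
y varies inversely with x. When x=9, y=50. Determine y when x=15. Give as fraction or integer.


Inverse proportion: y = k/x
Find k: k = 9 * 50 = 450
Compute y at x=15: y = 450/15
y = 30

30


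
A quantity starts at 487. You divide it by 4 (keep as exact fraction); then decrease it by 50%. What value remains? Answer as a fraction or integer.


Start with 487.
Step 1: Divide by 4: 487 / 4 = 487/4
Step 2: Decrease by 50%: 487/4 * 50/100 = 487/8
Final result = 487/8

487/8


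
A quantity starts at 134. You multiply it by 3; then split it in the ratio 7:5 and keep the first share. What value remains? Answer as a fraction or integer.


Start with 134.
Step 1: Multiply by 3: 134 * 3 = 402
Step 2: Split 7:5, first share = 402 * 7/12 = 469/2
Final result = 469/2

469/2
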